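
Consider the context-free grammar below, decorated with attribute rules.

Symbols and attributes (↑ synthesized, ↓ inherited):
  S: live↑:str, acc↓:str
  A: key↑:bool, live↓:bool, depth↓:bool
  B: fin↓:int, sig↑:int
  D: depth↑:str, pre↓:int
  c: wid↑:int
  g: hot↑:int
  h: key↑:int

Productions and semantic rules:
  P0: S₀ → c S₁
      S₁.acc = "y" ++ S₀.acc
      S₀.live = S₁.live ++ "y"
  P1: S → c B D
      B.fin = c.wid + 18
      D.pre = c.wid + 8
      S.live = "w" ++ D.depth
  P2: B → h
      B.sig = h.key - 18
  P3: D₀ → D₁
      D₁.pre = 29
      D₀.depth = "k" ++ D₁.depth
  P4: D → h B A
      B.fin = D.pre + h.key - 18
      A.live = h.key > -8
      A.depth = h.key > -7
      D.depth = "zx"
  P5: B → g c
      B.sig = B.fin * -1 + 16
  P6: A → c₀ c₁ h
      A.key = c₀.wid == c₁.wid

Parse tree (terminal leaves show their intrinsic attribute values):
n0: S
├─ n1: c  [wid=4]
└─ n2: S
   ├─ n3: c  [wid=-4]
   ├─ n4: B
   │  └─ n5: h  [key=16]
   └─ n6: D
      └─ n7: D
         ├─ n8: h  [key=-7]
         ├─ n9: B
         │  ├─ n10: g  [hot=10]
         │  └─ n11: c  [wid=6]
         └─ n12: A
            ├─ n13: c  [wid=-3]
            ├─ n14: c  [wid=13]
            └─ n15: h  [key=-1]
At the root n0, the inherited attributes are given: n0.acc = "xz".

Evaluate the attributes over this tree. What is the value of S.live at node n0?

"wkzxy"

1. n0.acc = "xz"  [given at root]
2. n1.wid = 4  [terminal]
3. n2.acc = "yxz"  ["y" ++ S₀.acc]
4. n3.wid = -4  [terminal]
5. n4.fin = 14  [c.wid + 18]
6. n5.key = 16  [terminal]
7. n4.sig = -2  [h.key - 18]
8. n6.pre = 4  [c.wid + 8]
9. n7.pre = 29  [29]
10. n8.key = -7  [terminal]
11. n9.fin = 4  [D.pre + h.key - 18]
12. n10.hot = 10  [terminal]
13. n11.wid = 6  [terminal]
14. n9.sig = 12  [B.fin * -1 + 16]
15. n12.live = true  [h.key > -8]
16. n12.depth = false  [h.key > -7]
17. n13.wid = -3  [terminal]
18. n14.wid = 13  [terminal]
19. n15.key = -1  [terminal]
20. n12.key = false  [c₀.wid == c₁.wid]
21. n7.depth = "zx"  ["zx"]
22. n6.depth = "kzx"  ["k" ++ D₁.depth]
23. n2.live = "wkzx"  ["w" ++ D.depth]
24. n0.live = "wkzxy"  [S₁.live ++ "y"]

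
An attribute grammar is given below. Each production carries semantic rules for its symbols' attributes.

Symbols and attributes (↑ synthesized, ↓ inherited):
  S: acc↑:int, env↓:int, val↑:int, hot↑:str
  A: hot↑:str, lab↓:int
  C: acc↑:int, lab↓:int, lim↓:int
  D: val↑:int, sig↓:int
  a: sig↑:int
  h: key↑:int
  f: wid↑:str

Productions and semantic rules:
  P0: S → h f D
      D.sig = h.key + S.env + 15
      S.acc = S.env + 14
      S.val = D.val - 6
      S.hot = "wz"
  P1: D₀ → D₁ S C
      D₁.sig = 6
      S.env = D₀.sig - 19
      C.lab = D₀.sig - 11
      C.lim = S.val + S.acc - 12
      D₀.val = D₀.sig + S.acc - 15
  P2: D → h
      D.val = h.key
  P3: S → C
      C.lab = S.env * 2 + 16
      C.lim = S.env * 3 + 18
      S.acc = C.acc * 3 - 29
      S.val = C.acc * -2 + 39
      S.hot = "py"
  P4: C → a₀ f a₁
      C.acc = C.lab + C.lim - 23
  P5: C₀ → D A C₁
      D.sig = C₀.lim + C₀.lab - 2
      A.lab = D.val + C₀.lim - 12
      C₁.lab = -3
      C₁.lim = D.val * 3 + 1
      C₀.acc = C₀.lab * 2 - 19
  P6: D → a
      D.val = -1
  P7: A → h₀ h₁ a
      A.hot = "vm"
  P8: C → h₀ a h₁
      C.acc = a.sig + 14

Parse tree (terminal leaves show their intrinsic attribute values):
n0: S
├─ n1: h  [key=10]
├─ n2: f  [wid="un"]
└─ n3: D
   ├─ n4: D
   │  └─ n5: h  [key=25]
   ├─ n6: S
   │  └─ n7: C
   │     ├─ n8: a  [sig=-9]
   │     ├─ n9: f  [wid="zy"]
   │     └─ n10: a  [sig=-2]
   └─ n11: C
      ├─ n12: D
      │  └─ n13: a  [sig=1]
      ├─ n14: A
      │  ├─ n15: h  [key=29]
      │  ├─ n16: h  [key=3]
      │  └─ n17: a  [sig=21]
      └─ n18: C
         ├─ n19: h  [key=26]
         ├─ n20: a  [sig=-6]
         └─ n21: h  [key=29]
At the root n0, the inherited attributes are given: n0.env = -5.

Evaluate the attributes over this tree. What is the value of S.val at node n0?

1. n0.env = -5  [given at root]
2. n1.key = 10  [terminal]
3. n2.wid = "un"  [terminal]
4. n3.sig = 20  [h.key + S.env + 15]
5. n4.sig = 6  [6]
6. n5.key = 25  [terminal]
7. n4.val = 25  [h.key]
8. n6.env = 1  [D₀.sig - 19]
9. n7.lab = 18  [S.env * 2 + 16]
10. n7.lim = 21  [S.env * 3 + 18]
11. n8.sig = -9  [terminal]
12. n9.wid = "zy"  [terminal]
13. n10.sig = -2  [terminal]
14. n7.acc = 16  [C.lab + C.lim - 23]
15. n6.acc = 19  [C.acc * 3 - 29]
16. n6.val = 7  [C.acc * -2 + 39]
17. n6.hot = "py"  ["py"]
18. n11.lab = 9  [D₀.sig - 11]
19. n11.lim = 14  [S.val + S.acc - 12]
20. n12.sig = 21  [C₀.lim + C₀.lab - 2]
21. n13.sig = 1  [terminal]
22. n12.val = -1  [-1]
23. n14.lab = 1  [D.val + C₀.lim - 12]
24. n15.key = 29  [terminal]
25. n16.key = 3  [terminal]
26. n17.sig = 21  [terminal]
27. n14.hot = "vm"  ["vm"]
28. n18.lab = -3  [-3]
29. n18.lim = -2  [D.val * 3 + 1]
30. n19.key = 26  [terminal]
31. n20.sig = -6  [terminal]
32. n21.key = 29  [terminal]
33. n18.acc = 8  [a.sig + 14]
34. n11.acc = -1  [C₀.lab * 2 - 19]
35. n3.val = 24  [D₀.sig + S.acc - 15]
36. n0.acc = 9  [S.env + 14]
37. n0.val = 18  [D.val - 6]
38. n0.hot = "wz"  ["wz"]

18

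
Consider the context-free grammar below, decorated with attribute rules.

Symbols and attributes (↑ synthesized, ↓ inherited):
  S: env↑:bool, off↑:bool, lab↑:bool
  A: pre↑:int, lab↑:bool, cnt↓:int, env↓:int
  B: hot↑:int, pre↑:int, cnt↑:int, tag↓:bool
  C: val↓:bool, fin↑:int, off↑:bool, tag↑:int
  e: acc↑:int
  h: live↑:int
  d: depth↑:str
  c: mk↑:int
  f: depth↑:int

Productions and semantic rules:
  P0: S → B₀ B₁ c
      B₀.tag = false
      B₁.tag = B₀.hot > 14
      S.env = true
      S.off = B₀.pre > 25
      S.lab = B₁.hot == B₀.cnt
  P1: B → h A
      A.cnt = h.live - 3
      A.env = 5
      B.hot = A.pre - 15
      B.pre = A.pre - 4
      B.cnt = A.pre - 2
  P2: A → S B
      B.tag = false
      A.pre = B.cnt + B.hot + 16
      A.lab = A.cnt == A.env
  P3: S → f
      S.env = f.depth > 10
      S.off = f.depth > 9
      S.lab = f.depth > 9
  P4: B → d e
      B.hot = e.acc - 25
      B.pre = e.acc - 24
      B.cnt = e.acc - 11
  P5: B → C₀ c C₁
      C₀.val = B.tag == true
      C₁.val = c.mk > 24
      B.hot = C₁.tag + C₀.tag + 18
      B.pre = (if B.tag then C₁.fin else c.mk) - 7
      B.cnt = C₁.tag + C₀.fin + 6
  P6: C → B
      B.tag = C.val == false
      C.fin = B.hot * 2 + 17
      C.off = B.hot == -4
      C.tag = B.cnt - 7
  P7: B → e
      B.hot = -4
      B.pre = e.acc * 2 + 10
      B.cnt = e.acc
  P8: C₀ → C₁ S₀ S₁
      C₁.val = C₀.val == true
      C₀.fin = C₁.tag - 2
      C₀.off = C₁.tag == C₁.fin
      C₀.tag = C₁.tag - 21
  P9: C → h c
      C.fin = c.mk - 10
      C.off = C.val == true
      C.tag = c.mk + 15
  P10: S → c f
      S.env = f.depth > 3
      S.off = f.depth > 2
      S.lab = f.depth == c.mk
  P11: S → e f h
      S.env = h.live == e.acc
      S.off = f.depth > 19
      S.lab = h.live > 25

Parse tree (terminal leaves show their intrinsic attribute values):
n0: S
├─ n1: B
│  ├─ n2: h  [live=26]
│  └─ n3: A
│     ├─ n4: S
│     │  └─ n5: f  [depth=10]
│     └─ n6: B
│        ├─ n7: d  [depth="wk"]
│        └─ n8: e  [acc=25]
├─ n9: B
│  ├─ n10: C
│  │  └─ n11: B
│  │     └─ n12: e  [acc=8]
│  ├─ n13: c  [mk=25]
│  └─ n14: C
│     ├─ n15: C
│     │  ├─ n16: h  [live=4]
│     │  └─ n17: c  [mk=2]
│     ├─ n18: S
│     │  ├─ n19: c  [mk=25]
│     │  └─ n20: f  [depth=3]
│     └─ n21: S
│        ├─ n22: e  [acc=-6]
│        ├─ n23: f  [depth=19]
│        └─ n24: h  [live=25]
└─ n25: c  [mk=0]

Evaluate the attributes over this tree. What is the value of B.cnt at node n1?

28

1. n1.tag = false  [false]
2. n2.live = 26  [terminal]
3. n3.cnt = 23  [h.live - 3]
4. n3.env = 5  [5]
5. n5.depth = 10  [terminal]
6. n4.env = false  [f.depth > 10]
7. n4.off = true  [f.depth > 9]
8. n4.lab = true  [f.depth > 9]
9. n6.tag = false  [false]
10. n7.depth = "wk"  [terminal]
11. n8.acc = 25  [terminal]
12. n6.hot = 0  [e.acc - 25]
13. n6.pre = 1  [e.acc - 24]
14. n6.cnt = 14  [e.acc - 11]
15. n3.pre = 30  [B.cnt + B.hot + 16]
16. n3.lab = false  [A.cnt == A.env]
17. n1.hot = 15  [A.pre - 15]
18. n1.pre = 26  [A.pre - 4]
19. n1.cnt = 28  [A.pre - 2]
20. n9.tag = true  [B₀.hot > 14]
21. n10.val = true  [B.tag == true]
22. n11.tag = false  [C.val == false]
23. n12.acc = 8  [terminal]
24. n11.hot = -4  [-4]
25. n11.pre = 26  [e.acc * 2 + 10]
26. n11.cnt = 8  [e.acc]
27. n10.fin = 9  [B.hot * 2 + 17]
28. n10.off = true  [B.hot == -4]
29. n10.tag = 1  [B.cnt - 7]
30. n13.mk = 25  [terminal]
31. n14.val = true  [c.mk > 24]
32. n15.val = true  [C₀.val == true]
33. n16.live = 4  [terminal]
34. n17.mk = 2  [terminal]
35. n15.fin = -8  [c.mk - 10]
36. n15.off = true  [C.val == true]
37. n15.tag = 17  [c.mk + 15]
38. n19.mk = 25  [terminal]
39. n20.depth = 3  [terminal]
40. n18.env = false  [f.depth > 3]
41. n18.off = true  [f.depth > 2]
42. n18.lab = false  [f.depth == c.mk]
43. n22.acc = -6  [terminal]
44. n23.depth = 19  [terminal]
45. n24.live = 25  [terminal]
46. n21.env = false  [h.live == e.acc]
47. n21.off = false  [f.depth > 19]
48. n21.lab = false  [h.live > 25]
49. n14.fin = 15  [C₁.tag - 2]
50. n14.off = false  [C₁.tag == C₁.fin]
51. n14.tag = -4  [C₁.tag - 21]
52. n9.hot = 15  [C₁.tag + C₀.tag + 18]
53. n9.pre = 8  [(if B.tag then C₁.fin else c.mk) - 7]
54. n9.cnt = 11  [C₁.tag + C₀.fin + 6]
55. n25.mk = 0  [terminal]
56. n0.env = true  [true]
57. n0.off = true  [B₀.pre > 25]
58. n0.lab = false  [B₁.hot == B₀.cnt]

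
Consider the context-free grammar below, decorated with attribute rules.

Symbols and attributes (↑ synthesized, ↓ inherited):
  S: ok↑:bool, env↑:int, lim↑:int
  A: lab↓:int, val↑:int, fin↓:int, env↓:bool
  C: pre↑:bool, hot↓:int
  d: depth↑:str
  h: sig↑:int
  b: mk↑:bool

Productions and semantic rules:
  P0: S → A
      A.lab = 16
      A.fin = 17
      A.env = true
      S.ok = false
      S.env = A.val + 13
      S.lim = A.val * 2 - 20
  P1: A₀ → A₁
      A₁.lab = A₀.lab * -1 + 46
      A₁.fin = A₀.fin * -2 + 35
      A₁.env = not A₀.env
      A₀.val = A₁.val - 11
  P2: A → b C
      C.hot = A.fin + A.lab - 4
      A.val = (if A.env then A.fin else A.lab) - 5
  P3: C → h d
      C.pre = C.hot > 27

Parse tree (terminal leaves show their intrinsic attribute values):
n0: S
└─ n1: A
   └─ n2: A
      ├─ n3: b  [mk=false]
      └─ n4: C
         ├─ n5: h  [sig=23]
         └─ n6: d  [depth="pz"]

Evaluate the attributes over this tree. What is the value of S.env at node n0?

27

1. n1.lab = 16  [16]
2. n1.fin = 17  [17]
3. n1.env = true  [true]
4. n2.lab = 30  [A₀.lab * -1 + 46]
5. n2.fin = 1  [A₀.fin * -2 + 35]
6. n2.env = false  [not A₀.env]
7. n3.mk = false  [terminal]
8. n4.hot = 27  [A.fin + A.lab - 4]
9. n5.sig = 23  [terminal]
10. n6.depth = "pz"  [terminal]
11. n4.pre = false  [C.hot > 27]
12. n2.val = 25  [(if A.env then A.fin else A.lab) - 5]
13. n1.val = 14  [A₁.val - 11]
14. n0.ok = false  [false]
15. n0.env = 27  [A.val + 13]
16. n0.lim = 8  [A.val * 2 - 20]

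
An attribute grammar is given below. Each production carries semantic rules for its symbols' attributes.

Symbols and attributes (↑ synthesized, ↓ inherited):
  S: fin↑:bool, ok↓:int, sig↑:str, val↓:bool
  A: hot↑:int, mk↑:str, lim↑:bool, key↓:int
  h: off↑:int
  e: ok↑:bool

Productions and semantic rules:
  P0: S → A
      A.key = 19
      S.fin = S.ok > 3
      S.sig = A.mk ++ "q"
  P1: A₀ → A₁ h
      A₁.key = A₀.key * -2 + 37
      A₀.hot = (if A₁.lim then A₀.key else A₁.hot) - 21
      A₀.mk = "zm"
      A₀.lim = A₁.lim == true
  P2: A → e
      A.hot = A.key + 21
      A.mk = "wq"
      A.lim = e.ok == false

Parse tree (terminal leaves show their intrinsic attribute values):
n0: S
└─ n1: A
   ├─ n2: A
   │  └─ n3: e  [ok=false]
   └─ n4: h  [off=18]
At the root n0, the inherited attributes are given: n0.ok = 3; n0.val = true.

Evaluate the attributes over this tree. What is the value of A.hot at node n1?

-2

1. n0.ok = 3  [given at root]
2. n0.val = true  [given at root]
3. n1.key = 19  [19]
4. n2.key = -1  [A₀.key * -2 + 37]
5. n3.ok = false  [terminal]
6. n2.hot = 20  [A.key + 21]
7. n2.mk = "wq"  ["wq"]
8. n2.lim = true  [e.ok == false]
9. n4.off = 18  [terminal]
10. n1.hot = -2  [(if A₁.lim then A₀.key else A₁.hot) - 21]
11. n1.mk = "zm"  ["zm"]
12. n1.lim = true  [A₁.lim == true]
13. n0.fin = false  [S.ok > 3]
14. n0.sig = "zmq"  [A.mk ++ "q"]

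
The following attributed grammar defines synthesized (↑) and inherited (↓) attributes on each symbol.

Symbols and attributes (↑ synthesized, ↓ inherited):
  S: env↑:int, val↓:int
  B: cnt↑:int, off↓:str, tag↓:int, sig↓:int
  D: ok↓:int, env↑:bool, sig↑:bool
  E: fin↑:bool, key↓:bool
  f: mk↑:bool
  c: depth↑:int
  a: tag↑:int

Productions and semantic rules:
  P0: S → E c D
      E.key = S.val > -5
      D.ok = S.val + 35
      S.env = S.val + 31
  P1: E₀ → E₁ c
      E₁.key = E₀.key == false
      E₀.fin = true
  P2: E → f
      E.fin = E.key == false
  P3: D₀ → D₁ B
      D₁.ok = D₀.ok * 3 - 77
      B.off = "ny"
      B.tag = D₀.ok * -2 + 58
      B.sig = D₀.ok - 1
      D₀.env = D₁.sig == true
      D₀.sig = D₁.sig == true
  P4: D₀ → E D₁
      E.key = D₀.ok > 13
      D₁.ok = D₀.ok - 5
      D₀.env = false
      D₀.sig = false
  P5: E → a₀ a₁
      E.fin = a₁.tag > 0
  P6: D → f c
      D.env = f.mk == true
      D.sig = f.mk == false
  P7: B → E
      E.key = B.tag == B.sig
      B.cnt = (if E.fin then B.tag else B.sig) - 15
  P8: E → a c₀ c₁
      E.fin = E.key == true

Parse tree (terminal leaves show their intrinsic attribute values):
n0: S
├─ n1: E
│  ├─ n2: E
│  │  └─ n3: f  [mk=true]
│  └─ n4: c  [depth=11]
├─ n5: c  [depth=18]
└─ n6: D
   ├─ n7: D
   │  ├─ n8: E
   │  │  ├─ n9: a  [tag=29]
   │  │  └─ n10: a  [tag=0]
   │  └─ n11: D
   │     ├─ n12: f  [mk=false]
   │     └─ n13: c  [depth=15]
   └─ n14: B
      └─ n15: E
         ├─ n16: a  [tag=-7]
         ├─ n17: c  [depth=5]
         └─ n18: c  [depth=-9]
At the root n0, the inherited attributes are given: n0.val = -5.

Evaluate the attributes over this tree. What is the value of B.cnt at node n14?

14

1. n0.val = -5  [given at root]
2. n1.key = false  [S.val > -5]
3. n2.key = true  [E₀.key == false]
4. n3.mk = true  [terminal]
5. n2.fin = false  [E.key == false]
6. n4.depth = 11  [terminal]
7. n1.fin = true  [true]
8. n5.depth = 18  [terminal]
9. n6.ok = 30  [S.val + 35]
10. n7.ok = 13  [D₀.ok * 3 - 77]
11. n8.key = false  [D₀.ok > 13]
12. n9.tag = 29  [terminal]
13. n10.tag = 0  [terminal]
14. n8.fin = false  [a₁.tag > 0]
15. n11.ok = 8  [D₀.ok - 5]
16. n12.mk = false  [terminal]
17. n13.depth = 15  [terminal]
18. n11.env = false  [f.mk == true]
19. n11.sig = true  [f.mk == false]
20. n7.env = false  [false]
21. n7.sig = false  [false]
22. n14.off = "ny"  ["ny"]
23. n14.tag = -2  [D₀.ok * -2 + 58]
24. n14.sig = 29  [D₀.ok - 1]
25. n15.key = false  [B.tag == B.sig]
26. n16.tag = -7  [terminal]
27. n17.depth = 5  [terminal]
28. n18.depth = -9  [terminal]
29. n15.fin = false  [E.key == true]
30. n14.cnt = 14  [(if E.fin then B.tag else B.sig) - 15]
31. n6.env = false  [D₁.sig == true]
32. n6.sig = false  [D₁.sig == true]
33. n0.env = 26  [S.val + 31]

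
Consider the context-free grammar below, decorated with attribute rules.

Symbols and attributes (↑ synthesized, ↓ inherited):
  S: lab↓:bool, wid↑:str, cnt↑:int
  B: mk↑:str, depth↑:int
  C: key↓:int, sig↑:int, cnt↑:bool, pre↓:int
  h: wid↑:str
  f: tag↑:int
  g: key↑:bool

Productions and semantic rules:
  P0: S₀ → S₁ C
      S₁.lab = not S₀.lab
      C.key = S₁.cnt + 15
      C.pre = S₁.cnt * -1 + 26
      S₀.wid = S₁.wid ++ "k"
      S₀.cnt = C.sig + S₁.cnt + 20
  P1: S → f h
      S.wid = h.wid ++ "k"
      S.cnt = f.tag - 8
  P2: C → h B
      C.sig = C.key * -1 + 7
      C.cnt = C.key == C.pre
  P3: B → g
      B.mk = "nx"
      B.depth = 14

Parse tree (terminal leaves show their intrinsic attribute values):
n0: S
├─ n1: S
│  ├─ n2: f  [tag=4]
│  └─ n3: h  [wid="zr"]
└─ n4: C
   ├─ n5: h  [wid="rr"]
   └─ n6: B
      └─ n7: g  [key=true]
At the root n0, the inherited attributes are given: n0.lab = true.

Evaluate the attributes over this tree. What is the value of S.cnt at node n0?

12

1. n0.lab = true  [given at root]
2. n1.lab = false  [not S₀.lab]
3. n2.tag = 4  [terminal]
4. n3.wid = "zr"  [terminal]
5. n1.wid = "zrk"  [h.wid ++ "k"]
6. n1.cnt = -4  [f.tag - 8]
7. n4.key = 11  [S₁.cnt + 15]
8. n4.pre = 30  [S₁.cnt * -1 + 26]
9. n5.wid = "rr"  [terminal]
10. n7.key = true  [terminal]
11. n6.mk = "nx"  ["nx"]
12. n6.depth = 14  [14]
13. n4.sig = -4  [C.key * -1 + 7]
14. n4.cnt = false  [C.key == C.pre]
15. n0.wid = "zrkk"  [S₁.wid ++ "k"]
16. n0.cnt = 12  [C.sig + S₁.cnt + 20]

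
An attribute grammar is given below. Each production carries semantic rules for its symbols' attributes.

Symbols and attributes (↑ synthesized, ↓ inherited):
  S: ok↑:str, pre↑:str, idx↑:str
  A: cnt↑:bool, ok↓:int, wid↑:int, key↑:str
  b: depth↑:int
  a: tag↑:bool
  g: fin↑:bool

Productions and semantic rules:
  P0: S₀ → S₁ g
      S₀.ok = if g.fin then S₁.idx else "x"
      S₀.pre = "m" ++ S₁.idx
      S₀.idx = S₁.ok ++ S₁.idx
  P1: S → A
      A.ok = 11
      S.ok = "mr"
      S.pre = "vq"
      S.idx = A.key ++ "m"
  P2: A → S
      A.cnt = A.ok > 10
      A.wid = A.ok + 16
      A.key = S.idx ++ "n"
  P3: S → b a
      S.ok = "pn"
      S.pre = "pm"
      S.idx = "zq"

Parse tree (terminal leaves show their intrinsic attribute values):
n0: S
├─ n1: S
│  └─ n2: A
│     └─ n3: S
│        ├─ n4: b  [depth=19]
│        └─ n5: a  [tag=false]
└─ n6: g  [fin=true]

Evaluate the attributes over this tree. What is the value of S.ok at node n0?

"zqnm"

1. n2.ok = 11  [11]
2. n4.depth = 19  [terminal]
3. n5.tag = false  [terminal]
4. n3.ok = "pn"  ["pn"]
5. n3.pre = "pm"  ["pm"]
6. n3.idx = "zq"  ["zq"]
7. n2.cnt = true  [A.ok > 10]
8. n2.wid = 27  [A.ok + 16]
9. n2.key = "zqn"  [S.idx ++ "n"]
10. n1.ok = "mr"  ["mr"]
11. n1.pre = "vq"  ["vq"]
12. n1.idx = "zqnm"  [A.key ++ "m"]
13. n6.fin = true  [terminal]
14. n0.ok = "zqnm"  [if g.fin then S₁.idx else "x"]
15. n0.pre = "mzqnm"  ["m" ++ S₁.idx]
16. n0.idx = "mrzqnm"  [S₁.ok ++ S₁.idx]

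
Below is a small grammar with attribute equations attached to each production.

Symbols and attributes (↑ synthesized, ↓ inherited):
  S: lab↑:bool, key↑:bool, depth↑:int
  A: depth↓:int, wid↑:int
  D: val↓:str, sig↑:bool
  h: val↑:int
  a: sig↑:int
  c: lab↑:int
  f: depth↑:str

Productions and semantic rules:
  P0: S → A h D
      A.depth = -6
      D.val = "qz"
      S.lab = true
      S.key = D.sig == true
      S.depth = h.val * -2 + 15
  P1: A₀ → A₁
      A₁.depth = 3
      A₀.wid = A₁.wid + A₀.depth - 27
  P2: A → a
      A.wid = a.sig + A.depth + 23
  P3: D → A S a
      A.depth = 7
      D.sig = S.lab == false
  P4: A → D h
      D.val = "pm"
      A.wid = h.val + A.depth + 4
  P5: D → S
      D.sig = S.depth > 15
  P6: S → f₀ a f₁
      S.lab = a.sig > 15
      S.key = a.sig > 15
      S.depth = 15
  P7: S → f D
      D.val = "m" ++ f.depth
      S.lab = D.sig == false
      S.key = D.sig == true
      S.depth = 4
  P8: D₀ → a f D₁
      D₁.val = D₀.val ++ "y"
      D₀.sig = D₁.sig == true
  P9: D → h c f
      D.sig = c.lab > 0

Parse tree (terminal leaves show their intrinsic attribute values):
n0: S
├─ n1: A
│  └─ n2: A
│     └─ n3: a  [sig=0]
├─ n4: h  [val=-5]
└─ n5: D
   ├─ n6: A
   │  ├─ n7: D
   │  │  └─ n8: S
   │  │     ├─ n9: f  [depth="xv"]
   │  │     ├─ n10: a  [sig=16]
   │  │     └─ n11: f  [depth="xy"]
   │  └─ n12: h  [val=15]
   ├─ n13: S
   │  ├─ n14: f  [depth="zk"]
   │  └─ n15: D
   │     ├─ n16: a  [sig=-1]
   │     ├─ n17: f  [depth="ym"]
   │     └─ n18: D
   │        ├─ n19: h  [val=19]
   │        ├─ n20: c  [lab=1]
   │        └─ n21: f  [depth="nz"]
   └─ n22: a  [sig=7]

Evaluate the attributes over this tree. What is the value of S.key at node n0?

1. n1.depth = -6  [-6]
2. n2.depth = 3  [3]
3. n3.sig = 0  [terminal]
4. n2.wid = 26  [a.sig + A.depth + 23]
5. n1.wid = -7  [A₁.wid + A₀.depth - 27]
6. n4.val = -5  [terminal]
7. n5.val = "qz"  ["qz"]
8. n6.depth = 7  [7]
9. n7.val = "pm"  ["pm"]
10. n9.depth = "xv"  [terminal]
11. n10.sig = 16  [terminal]
12. n11.depth = "xy"  [terminal]
13. n8.lab = true  [a.sig > 15]
14. n8.key = true  [a.sig > 15]
15. n8.depth = 15  [15]
16. n7.sig = false  [S.depth > 15]
17. n12.val = 15  [terminal]
18. n6.wid = 26  [h.val + A.depth + 4]
19. n14.depth = "zk"  [terminal]
20. n15.val = "mzk"  ["m" ++ f.depth]
21. n16.sig = -1  [terminal]
22. n17.depth = "ym"  [terminal]
23. n18.val = "mzky"  [D₀.val ++ "y"]
24. n19.val = 19  [terminal]
25. n20.lab = 1  [terminal]
26. n21.depth = "nz"  [terminal]
27. n18.sig = true  [c.lab > 0]
28. n15.sig = true  [D₁.sig == true]
29. n13.lab = false  [D.sig == false]
30. n13.key = true  [D.sig == true]
31. n13.depth = 4  [4]
32. n22.sig = 7  [terminal]
33. n5.sig = true  [S.lab == false]
34. n0.lab = true  [true]
35. n0.key = true  [D.sig == true]
36. n0.depth = 25  [h.val * -2 + 15]

true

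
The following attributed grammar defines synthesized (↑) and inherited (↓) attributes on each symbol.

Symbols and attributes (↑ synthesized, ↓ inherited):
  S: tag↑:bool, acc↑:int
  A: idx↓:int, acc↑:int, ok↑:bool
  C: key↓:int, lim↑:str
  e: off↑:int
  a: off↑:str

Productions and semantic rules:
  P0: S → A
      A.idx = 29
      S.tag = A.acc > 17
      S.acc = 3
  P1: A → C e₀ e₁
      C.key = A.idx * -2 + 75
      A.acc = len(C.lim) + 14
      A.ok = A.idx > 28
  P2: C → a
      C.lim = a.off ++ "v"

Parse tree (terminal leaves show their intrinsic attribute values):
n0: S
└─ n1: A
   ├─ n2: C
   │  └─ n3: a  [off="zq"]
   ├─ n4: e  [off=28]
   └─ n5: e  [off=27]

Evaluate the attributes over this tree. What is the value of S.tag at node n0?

false

1. n1.idx = 29  [29]
2. n2.key = 17  [A.idx * -2 + 75]
3. n3.off = "zq"  [terminal]
4. n2.lim = "zqv"  [a.off ++ "v"]
5. n4.off = 28  [terminal]
6. n5.off = 27  [terminal]
7. n1.acc = 17  [len(C.lim) + 14]
8. n1.ok = true  [A.idx > 28]
9. n0.tag = false  [A.acc > 17]
10. n0.acc = 3  [3]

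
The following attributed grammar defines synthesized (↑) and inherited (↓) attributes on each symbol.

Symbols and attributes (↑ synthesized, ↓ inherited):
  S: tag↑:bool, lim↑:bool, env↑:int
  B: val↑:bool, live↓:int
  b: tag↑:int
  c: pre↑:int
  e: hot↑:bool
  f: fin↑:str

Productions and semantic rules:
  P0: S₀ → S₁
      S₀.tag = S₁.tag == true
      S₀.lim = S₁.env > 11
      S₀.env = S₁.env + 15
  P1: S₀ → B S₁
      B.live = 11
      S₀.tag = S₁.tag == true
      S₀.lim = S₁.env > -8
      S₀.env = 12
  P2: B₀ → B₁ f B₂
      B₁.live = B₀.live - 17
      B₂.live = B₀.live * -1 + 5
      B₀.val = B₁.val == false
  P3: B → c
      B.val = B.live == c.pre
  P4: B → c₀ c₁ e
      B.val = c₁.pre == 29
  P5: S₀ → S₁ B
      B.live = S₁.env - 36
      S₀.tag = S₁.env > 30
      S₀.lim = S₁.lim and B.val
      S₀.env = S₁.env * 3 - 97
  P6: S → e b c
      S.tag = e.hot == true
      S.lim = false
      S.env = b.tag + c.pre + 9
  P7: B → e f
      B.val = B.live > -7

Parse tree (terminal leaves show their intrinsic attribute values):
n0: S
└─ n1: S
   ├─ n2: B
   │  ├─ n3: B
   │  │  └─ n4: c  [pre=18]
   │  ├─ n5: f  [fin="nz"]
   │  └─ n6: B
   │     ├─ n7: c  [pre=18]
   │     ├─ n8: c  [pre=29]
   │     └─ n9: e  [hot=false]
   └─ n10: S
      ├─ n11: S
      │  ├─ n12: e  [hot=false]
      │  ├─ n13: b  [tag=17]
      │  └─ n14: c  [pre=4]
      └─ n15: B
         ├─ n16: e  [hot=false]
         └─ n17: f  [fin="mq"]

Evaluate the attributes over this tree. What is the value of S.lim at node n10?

false

1. n2.live = 11  [11]
2. n3.live = -6  [B₀.live - 17]
3. n4.pre = 18  [terminal]
4. n3.val = false  [B.live == c.pre]
5. n5.fin = "nz"  [terminal]
6. n6.live = -6  [B₀.live * -1 + 5]
7. n7.pre = 18  [terminal]
8. n8.pre = 29  [terminal]
9. n9.hot = false  [terminal]
10. n6.val = true  [c₁.pre == 29]
11. n2.val = true  [B₁.val == false]
12. n12.hot = false  [terminal]
13. n13.tag = 17  [terminal]
14. n14.pre = 4  [terminal]
15. n11.tag = false  [e.hot == true]
16. n11.lim = false  [false]
17. n11.env = 30  [b.tag + c.pre + 9]
18. n15.live = -6  [S₁.env - 36]
19. n16.hot = false  [terminal]
20. n17.fin = "mq"  [terminal]
21. n15.val = true  [B.live > -7]
22. n10.tag = false  [S₁.env > 30]
23. n10.lim = false  [S₁.lim and B.val]
24. n10.env = -7  [S₁.env * 3 - 97]
25. n1.tag = false  [S₁.tag == true]
26. n1.lim = true  [S₁.env > -8]
27. n1.env = 12  [12]
28. n0.tag = false  [S₁.tag == true]
29. n0.lim = true  [S₁.env > 11]
30. n0.env = 27  [S₁.env + 15]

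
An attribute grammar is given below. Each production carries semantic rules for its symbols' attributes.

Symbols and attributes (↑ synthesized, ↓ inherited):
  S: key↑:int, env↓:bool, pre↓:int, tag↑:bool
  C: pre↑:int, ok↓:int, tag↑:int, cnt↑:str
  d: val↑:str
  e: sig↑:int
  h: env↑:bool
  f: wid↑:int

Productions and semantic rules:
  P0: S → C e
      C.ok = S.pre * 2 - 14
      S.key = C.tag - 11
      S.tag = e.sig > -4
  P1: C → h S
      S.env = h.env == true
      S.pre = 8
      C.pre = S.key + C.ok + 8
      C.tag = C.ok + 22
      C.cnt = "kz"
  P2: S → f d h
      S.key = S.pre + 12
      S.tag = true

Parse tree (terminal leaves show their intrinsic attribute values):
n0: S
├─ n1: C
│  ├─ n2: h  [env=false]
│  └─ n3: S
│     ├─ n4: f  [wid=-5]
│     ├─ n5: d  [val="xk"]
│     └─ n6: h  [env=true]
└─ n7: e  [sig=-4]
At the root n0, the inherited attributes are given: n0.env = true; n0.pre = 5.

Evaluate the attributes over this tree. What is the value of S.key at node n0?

7

1. n0.env = true  [given at root]
2. n0.pre = 5  [given at root]
3. n1.ok = -4  [S.pre * 2 - 14]
4. n2.env = false  [terminal]
5. n3.env = false  [h.env == true]
6. n3.pre = 8  [8]
7. n4.wid = -5  [terminal]
8. n5.val = "xk"  [terminal]
9. n6.env = true  [terminal]
10. n3.key = 20  [S.pre + 12]
11. n3.tag = true  [true]
12. n1.pre = 24  [S.key + C.ok + 8]
13. n1.tag = 18  [C.ok + 22]
14. n1.cnt = "kz"  ["kz"]
15. n7.sig = -4  [terminal]
16. n0.key = 7  [C.tag - 11]
17. n0.tag = false  [e.sig > -4]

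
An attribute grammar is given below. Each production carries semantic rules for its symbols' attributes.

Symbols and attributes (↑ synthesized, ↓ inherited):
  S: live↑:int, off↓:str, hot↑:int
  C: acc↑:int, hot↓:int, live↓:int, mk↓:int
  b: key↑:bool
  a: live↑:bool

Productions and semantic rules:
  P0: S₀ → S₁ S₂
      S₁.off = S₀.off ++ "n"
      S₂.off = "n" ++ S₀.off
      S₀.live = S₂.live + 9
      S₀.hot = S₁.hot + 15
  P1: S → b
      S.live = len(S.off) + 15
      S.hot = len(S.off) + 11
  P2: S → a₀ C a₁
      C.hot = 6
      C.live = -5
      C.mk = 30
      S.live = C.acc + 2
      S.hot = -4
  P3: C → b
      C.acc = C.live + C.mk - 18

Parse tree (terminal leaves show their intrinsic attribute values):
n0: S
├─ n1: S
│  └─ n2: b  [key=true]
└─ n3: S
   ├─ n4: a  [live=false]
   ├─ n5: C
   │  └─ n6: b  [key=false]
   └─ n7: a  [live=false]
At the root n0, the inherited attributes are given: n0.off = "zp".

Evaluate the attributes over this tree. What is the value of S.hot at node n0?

1. n0.off = "zp"  [given at root]
2. n1.off = "zpn"  [S₀.off ++ "n"]
3. n2.key = true  [terminal]
4. n1.live = 18  [len(S.off) + 15]
5. n1.hot = 14  [len(S.off) + 11]
6. n3.off = "nzp"  ["n" ++ S₀.off]
7. n4.live = false  [terminal]
8. n5.hot = 6  [6]
9. n5.live = -5  [-5]
10. n5.mk = 30  [30]
11. n6.key = false  [terminal]
12. n5.acc = 7  [C.live + C.mk - 18]
13. n7.live = false  [terminal]
14. n3.live = 9  [C.acc + 2]
15. n3.hot = -4  [-4]
16. n0.live = 18  [S₂.live + 9]
17. n0.hot = 29  [S₁.hot + 15]

29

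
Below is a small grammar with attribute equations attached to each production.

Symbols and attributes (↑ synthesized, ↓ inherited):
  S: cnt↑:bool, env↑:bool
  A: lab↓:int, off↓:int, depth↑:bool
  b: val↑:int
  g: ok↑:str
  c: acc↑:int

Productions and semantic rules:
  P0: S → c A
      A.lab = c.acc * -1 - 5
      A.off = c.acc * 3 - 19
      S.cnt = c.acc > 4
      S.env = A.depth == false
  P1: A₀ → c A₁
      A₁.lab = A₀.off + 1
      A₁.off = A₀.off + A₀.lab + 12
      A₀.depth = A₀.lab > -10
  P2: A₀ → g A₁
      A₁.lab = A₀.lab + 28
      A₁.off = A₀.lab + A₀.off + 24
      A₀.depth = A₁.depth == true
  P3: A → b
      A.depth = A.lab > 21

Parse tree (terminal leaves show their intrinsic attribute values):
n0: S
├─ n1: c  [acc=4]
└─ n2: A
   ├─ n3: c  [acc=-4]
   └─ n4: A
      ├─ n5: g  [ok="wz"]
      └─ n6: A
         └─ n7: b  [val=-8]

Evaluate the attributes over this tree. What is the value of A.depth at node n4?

true

1. n1.acc = 4  [terminal]
2. n2.lab = -9  [c.acc * -1 - 5]
3. n2.off = -7  [c.acc * 3 - 19]
4. n3.acc = -4  [terminal]
5. n4.lab = -6  [A₀.off + 1]
6. n4.off = -4  [A₀.off + A₀.lab + 12]
7. n5.ok = "wz"  [terminal]
8. n6.lab = 22  [A₀.lab + 28]
9. n6.off = 14  [A₀.lab + A₀.off + 24]
10. n7.val = -8  [terminal]
11. n6.depth = true  [A.lab > 21]
12. n4.depth = true  [A₁.depth == true]
13. n2.depth = true  [A₀.lab > -10]
14. n0.cnt = false  [c.acc > 4]
15. n0.env = false  [A.depth == false]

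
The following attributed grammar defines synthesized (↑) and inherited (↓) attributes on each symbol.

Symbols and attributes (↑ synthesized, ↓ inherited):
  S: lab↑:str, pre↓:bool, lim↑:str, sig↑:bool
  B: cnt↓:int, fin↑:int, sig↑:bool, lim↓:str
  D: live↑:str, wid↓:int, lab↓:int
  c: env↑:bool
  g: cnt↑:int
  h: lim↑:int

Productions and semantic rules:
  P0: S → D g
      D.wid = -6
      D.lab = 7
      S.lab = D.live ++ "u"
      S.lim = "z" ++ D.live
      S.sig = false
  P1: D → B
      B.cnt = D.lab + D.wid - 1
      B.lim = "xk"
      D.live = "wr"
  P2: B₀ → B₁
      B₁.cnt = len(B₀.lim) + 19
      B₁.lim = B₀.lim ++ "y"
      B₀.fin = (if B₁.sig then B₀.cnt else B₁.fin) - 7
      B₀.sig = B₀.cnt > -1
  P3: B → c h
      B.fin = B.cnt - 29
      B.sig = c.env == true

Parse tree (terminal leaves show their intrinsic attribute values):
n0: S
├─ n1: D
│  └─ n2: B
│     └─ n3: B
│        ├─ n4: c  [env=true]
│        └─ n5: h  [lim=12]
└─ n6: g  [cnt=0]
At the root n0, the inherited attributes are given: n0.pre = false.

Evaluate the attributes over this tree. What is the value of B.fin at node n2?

1. n0.pre = false  [given at root]
2. n1.wid = -6  [-6]
3. n1.lab = 7  [7]
4. n2.cnt = 0  [D.lab + D.wid - 1]
5. n2.lim = "xk"  ["xk"]
6. n3.cnt = 21  [len(B₀.lim) + 19]
7. n3.lim = "xky"  [B₀.lim ++ "y"]
8. n4.env = true  [terminal]
9. n5.lim = 12  [terminal]
10. n3.fin = -8  [B.cnt - 29]
11. n3.sig = true  [c.env == true]
12. n2.fin = -7  [(if B₁.sig then B₀.cnt else B₁.fin) - 7]
13. n2.sig = true  [B₀.cnt > -1]
14. n1.live = "wr"  ["wr"]
15. n6.cnt = 0  [terminal]
16. n0.lab = "wru"  [D.live ++ "u"]
17. n0.lim = "zwr"  ["z" ++ D.live]
18. n0.sig = false  [false]

-7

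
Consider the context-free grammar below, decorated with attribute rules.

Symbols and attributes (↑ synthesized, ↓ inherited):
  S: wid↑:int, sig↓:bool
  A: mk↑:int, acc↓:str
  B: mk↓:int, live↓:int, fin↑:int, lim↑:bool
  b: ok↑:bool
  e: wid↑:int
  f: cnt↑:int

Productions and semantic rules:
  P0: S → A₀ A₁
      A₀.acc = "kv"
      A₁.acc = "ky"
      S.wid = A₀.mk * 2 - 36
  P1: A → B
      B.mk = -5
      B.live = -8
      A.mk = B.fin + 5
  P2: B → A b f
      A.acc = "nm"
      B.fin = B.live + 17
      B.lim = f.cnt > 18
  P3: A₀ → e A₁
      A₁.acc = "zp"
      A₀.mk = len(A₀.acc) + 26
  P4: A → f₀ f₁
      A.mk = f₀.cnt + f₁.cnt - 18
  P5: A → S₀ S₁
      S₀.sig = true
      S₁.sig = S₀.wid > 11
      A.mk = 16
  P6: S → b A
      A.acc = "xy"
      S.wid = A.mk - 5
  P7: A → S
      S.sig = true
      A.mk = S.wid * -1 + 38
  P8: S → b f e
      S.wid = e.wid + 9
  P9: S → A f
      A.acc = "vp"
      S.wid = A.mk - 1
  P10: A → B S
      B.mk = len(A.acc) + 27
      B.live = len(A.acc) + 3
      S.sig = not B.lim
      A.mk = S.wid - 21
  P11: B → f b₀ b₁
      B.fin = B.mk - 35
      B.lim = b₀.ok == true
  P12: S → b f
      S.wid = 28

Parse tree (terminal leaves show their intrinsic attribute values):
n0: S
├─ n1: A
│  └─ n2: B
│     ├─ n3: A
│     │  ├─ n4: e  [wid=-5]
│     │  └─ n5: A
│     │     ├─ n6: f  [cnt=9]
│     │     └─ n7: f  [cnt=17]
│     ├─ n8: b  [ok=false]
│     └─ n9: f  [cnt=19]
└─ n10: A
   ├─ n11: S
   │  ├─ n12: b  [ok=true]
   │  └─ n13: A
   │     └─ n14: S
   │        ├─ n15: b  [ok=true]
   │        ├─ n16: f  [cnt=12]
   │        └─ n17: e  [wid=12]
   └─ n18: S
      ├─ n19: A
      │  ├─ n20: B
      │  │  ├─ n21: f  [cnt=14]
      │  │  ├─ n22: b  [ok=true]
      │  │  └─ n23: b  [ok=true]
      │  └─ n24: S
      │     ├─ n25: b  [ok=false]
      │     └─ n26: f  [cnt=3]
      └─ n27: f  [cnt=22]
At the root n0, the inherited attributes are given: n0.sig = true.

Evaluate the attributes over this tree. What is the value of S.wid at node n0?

1. n0.sig = true  [given at root]
2. n1.acc = "kv"  ["kv"]
3. n2.mk = -5  [-5]
4. n2.live = -8  [-8]
5. n3.acc = "nm"  ["nm"]
6. n4.wid = -5  [terminal]
7. n5.acc = "zp"  ["zp"]
8. n6.cnt = 9  [terminal]
9. n7.cnt = 17  [terminal]
10. n5.mk = 8  [f₀.cnt + f₁.cnt - 18]
11. n3.mk = 28  [len(A₀.acc) + 26]
12. n8.ok = false  [terminal]
13. n9.cnt = 19  [terminal]
14. n2.fin = 9  [B.live + 17]
15. n2.lim = true  [f.cnt > 18]
16. n1.mk = 14  [B.fin + 5]
17. n10.acc = "ky"  ["ky"]
18. n11.sig = true  [true]
19. n12.ok = true  [terminal]
20. n13.acc = "xy"  ["xy"]
21. n14.sig = true  [true]
22. n15.ok = true  [terminal]
23. n16.cnt = 12  [terminal]
24. n17.wid = 12  [terminal]
25. n14.wid = 21  [e.wid + 9]
26. n13.mk = 17  [S.wid * -1 + 38]
27. n11.wid = 12  [A.mk - 5]
28. n18.sig = true  [S₀.wid > 11]
29. n19.acc = "vp"  ["vp"]
30. n20.mk = 29  [len(A.acc) + 27]
31. n20.live = 5  [len(A.acc) + 3]
32. n21.cnt = 14  [terminal]
33. n22.ok = true  [terminal]
34. n23.ok = true  [terminal]
35. n20.fin = -6  [B.mk - 35]
36. n20.lim = true  [b₀.ok == true]
37. n24.sig = false  [not B.lim]
38. n25.ok = false  [terminal]
39. n26.cnt = 3  [terminal]
40. n24.wid = 28  [28]
41. n19.mk = 7  [S.wid - 21]
42. n27.cnt = 22  [terminal]
43. n18.wid = 6  [A.mk - 1]
44. n10.mk = 16  [16]
45. n0.wid = -8  [A₀.mk * 2 - 36]

-8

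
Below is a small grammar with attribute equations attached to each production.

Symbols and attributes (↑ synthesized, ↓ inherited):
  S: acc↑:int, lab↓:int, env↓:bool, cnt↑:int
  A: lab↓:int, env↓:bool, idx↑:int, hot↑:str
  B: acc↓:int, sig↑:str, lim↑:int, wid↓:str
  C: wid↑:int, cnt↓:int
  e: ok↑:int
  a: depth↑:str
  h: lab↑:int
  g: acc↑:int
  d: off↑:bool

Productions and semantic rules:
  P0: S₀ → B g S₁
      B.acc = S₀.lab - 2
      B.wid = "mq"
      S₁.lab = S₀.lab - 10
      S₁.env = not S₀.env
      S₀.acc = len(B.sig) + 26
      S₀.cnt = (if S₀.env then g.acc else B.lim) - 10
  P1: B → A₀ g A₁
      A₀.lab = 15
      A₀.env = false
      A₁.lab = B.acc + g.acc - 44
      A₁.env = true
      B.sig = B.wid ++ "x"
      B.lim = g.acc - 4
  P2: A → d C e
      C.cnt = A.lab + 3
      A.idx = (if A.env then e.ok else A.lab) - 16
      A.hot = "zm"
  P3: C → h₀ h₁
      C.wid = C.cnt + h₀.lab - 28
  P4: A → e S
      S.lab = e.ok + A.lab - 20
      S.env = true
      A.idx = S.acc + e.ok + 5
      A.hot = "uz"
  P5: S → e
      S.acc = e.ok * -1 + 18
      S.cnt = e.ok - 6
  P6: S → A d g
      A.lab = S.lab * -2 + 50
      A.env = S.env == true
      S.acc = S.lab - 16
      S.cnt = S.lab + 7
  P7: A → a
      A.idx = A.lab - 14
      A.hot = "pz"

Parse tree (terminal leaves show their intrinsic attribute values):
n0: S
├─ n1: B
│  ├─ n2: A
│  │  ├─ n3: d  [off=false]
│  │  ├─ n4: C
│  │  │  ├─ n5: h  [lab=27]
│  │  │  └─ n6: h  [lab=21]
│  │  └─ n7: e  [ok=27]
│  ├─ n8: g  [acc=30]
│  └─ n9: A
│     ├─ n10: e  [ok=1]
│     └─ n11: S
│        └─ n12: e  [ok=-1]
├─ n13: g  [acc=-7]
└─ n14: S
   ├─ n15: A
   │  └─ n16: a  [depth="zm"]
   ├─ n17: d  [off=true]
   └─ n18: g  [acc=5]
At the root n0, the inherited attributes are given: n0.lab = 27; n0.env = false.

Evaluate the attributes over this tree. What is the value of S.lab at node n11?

1. n0.lab = 27  [given at root]
2. n0.env = false  [given at root]
3. n1.acc = 25  [S₀.lab - 2]
4. n1.wid = "mq"  ["mq"]
5. n2.lab = 15  [15]
6. n2.env = false  [false]
7. n3.off = false  [terminal]
8. n4.cnt = 18  [A.lab + 3]
9. n5.lab = 27  [terminal]
10. n6.lab = 21  [terminal]
11. n4.wid = 17  [C.cnt + h₀.lab - 28]
12. n7.ok = 27  [terminal]
13. n2.idx = -1  [(if A.env then e.ok else A.lab) - 16]
14. n2.hot = "zm"  ["zm"]
15. n8.acc = 30  [terminal]
16. n9.lab = 11  [B.acc + g.acc - 44]
17. n9.env = true  [true]
18. n10.ok = 1  [terminal]
19. n11.lab = -8  [e.ok + A.lab - 20]
20. n11.env = true  [true]
21. n12.ok = -1  [terminal]
22. n11.acc = 19  [e.ok * -1 + 18]
23. n11.cnt = -7  [e.ok - 6]
24. n9.idx = 25  [S.acc + e.ok + 5]
25. n9.hot = "uz"  ["uz"]
26. n1.sig = "mqx"  [B.wid ++ "x"]
27. n1.lim = 26  [g.acc - 4]
28. n13.acc = -7  [terminal]
29. n14.lab = 17  [S₀.lab - 10]
30. n14.env = true  [not S₀.env]
31. n15.lab = 16  [S.lab * -2 + 50]
32. n15.env = true  [S.env == true]
33. n16.depth = "zm"  [terminal]
34. n15.idx = 2  [A.lab - 14]
35. n15.hot = "pz"  ["pz"]
36. n17.off = true  [terminal]
37. n18.acc = 5  [terminal]
38. n14.acc = 1  [S.lab - 16]
39. n14.cnt = 24  [S.lab + 7]
40. n0.acc = 29  [len(B.sig) + 26]
41. n0.cnt = 16  [(if S₀.env then g.acc else B.lim) - 10]

-8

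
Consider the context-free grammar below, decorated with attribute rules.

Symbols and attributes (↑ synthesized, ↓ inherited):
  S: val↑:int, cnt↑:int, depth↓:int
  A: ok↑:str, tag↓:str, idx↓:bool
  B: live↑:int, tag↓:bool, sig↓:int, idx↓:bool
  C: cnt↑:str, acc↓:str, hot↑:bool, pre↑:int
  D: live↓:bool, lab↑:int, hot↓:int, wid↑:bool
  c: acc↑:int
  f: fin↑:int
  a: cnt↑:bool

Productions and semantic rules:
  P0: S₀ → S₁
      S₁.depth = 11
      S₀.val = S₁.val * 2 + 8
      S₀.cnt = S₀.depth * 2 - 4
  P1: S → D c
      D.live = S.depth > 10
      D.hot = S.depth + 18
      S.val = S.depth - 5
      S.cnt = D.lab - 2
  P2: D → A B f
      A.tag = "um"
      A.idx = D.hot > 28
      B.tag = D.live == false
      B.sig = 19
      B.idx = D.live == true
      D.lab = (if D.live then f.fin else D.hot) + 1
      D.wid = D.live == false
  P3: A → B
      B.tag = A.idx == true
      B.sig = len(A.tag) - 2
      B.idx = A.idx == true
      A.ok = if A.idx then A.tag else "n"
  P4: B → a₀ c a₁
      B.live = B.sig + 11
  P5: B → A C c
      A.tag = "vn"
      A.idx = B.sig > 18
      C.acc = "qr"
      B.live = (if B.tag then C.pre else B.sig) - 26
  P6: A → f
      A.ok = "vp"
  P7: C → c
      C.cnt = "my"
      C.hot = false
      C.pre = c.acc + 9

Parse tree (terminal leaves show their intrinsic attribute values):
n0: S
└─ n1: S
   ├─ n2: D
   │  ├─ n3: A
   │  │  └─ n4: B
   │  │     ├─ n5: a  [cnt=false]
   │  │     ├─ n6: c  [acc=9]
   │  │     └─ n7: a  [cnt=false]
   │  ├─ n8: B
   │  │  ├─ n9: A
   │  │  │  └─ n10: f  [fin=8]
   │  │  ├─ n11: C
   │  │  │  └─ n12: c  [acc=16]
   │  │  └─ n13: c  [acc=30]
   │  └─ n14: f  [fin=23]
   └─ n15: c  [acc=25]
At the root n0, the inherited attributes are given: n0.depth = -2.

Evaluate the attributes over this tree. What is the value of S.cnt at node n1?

1. n0.depth = -2  [given at root]
2. n1.depth = 11  [11]
3. n2.live = true  [S.depth > 10]
4. n2.hot = 29  [S.depth + 18]
5. n3.tag = "um"  ["um"]
6. n3.idx = true  [D.hot > 28]
7. n4.tag = true  [A.idx == true]
8. n4.sig = 0  [len(A.tag) - 2]
9. n4.idx = true  [A.idx == true]
10. n5.cnt = false  [terminal]
11. n6.acc = 9  [terminal]
12. n7.cnt = false  [terminal]
13. n4.live = 11  [B.sig + 11]
14. n3.ok = "um"  [if A.idx then A.tag else "n"]
15. n8.tag = false  [D.live == false]
16. n8.sig = 19  [19]
17. n8.idx = true  [D.live == true]
18. n9.tag = "vn"  ["vn"]
19. n9.idx = true  [B.sig > 18]
20. n10.fin = 8  [terminal]
21. n9.ok = "vp"  ["vp"]
22. n11.acc = "qr"  ["qr"]
23. n12.acc = 16  [terminal]
24. n11.cnt = "my"  ["my"]
25. n11.hot = false  [false]
26. n11.pre = 25  [c.acc + 9]
27. n13.acc = 30  [terminal]
28. n8.live = -7  [(if B.tag then C.pre else B.sig) - 26]
29. n14.fin = 23  [terminal]
30. n2.lab = 24  [(if D.live then f.fin else D.hot) + 1]
31. n2.wid = false  [D.live == false]
32. n15.acc = 25  [terminal]
33. n1.val = 6  [S.depth - 5]
34. n1.cnt = 22  [D.lab - 2]
35. n0.val = 20  [S₁.val * 2 + 8]
36. n0.cnt = -8  [S₀.depth * 2 - 4]

22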